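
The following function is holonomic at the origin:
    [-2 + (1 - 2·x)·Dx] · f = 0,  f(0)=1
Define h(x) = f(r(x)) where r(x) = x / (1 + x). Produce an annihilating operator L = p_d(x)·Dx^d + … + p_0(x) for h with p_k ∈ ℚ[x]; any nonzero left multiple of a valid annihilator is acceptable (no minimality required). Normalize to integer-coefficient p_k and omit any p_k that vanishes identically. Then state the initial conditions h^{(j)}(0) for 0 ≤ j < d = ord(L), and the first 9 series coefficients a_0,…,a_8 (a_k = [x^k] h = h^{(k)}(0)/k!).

f: a_k = 1, 2, 4, 8, 16, 32, 64, 128, 256, …
f∘r: x↦r, Dx↦Dx/r' in L_f ⇒ L₀.
L = 2 + (-1 + x^2)·Dx  (order 1).
h: a_k = 1, 2, 2, 2, 2, 2, 2, 2, 2, …
ICs: h(0) = 1.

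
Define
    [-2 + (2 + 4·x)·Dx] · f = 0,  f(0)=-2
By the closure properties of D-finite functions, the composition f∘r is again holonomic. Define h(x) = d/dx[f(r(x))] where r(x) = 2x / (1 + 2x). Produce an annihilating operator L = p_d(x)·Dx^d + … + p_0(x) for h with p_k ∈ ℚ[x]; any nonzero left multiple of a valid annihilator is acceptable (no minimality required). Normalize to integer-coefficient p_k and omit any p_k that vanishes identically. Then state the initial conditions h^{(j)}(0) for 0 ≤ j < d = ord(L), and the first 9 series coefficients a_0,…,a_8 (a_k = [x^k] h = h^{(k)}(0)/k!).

L = (-6 - 24·x) + (-1 - 8·x - 12·x^2)·Dx  (order 1).
h: a_k = -4, 24, -120, 592, -3000, 15696, -84336, 462240, -2570328, …
ICs: h(0) = -4.

f: a_k = -2, -2, 1, -1, 5/4, -7/4, 21/8, -33/8, 429/64, …
Substitute x→r, Dx→(1/r')Dx; clear ⇒ L₀.
h₀' ⇒ L via d/dx closure of L₀.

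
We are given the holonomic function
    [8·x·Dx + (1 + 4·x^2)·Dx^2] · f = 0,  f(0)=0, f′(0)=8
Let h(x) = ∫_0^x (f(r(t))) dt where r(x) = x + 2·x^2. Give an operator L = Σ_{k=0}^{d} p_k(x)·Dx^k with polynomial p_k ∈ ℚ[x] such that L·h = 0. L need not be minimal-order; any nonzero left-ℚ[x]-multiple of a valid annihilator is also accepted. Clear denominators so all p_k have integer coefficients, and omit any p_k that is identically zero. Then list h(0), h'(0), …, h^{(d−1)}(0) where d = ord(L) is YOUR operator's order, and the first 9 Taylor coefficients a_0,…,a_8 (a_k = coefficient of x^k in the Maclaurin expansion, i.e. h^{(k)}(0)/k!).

L = (-4 + 8·x + 64·x^2 + 192·x^3 + 192·x^4)·Dx^2 + (1 + 4·x + 4·x^2 + 32·x^3 + 80·x^4 + 64·x^5)·Dx^3  (order 3).
h: a_k = 0, 0, 4, 16/3, -8/3, -64/5, -256/15, 512/21, 832/7, …
ICs: h(0) = 0, h′(0) = 0, h′′(0) = 8.

f: a_k = 0, 8, 0, -32/3, 0, 128/5, 0, -512/7, 0, …
L₀ from L_f via x↦r, Dx↦r'^{-1}Dx.
∫: right-multiply L₀ by Dx.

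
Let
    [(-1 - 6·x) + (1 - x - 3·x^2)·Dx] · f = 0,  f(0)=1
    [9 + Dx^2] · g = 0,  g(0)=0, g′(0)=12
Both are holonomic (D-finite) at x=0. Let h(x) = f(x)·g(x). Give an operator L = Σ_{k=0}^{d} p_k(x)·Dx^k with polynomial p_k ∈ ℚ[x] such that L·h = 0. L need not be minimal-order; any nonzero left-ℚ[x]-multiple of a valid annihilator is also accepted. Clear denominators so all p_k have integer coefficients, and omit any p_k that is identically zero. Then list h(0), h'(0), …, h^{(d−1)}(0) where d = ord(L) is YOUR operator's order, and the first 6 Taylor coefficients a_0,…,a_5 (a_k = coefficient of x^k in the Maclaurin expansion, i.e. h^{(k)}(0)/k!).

L = (-3 + 9·x + 27·x^2) + (2 + 12·x)·Dx + (-1 + x + 3·x^2)·Dx^2  (order 2).
h: a_k = 0, 12, 12, 30, 66, 1641/10, …
ICs: h(0) = 0, h′(0) = 12.

f: a_k = 1, 1, 4, 7, 19, 40, …
g: a_k = 0, 12, 0, -18, 0, 81/10, …
h₀=f·g: eliminate ⇒ L₀, order ≤ 1·2.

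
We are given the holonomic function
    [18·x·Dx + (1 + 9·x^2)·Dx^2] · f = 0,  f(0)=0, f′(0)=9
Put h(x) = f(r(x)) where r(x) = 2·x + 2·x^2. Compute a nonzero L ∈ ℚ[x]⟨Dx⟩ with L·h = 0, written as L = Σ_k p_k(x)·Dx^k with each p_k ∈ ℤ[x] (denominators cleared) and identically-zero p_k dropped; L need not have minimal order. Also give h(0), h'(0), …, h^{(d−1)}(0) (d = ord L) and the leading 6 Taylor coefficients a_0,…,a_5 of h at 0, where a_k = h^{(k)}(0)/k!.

L = (-2 + 72·x + 288·x^2 + 432·x^3 + 216·x^4)·Dx + (1 + 2·x + 36·x^2 + 144·x^3 + 180·x^4 + 72·x^5)·Dx^2  (order 2).
h: a_k = 0, 18, 18, -216, -648, 20088/5, …
ICs: h(0) = 0, h′(0) = 18.

f: a_k = 0, 9, 0, -27, 0, 729/5, …
h₀=f(r): pull back L_f along r ⇒ L₀.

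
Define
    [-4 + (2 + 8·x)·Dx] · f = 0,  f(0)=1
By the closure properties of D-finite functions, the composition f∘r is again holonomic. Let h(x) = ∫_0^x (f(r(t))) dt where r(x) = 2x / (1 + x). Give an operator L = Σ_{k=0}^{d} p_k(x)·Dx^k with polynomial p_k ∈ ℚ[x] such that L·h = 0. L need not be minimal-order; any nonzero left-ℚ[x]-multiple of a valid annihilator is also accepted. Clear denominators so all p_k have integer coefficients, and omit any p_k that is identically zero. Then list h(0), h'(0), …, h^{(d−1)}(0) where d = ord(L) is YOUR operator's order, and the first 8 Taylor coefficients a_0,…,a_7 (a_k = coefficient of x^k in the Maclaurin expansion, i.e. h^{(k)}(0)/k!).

f: a_k = 1, 2, -2, 4, -10, 28, -84, 264, …
h₀=f(r): pull back L_f along r ⇒ L₀.
h=∫h₀ ⇒ L = L₀·Dx.
L = -4·Dx + (1 + 10·x + 9·x^2)·Dx^2  (order 2).
h: a_k = 0, 1, 2, -4, 13, -284/5, 294, -11820/7, …
ICs: h(0) = 0, h′(0) = 1.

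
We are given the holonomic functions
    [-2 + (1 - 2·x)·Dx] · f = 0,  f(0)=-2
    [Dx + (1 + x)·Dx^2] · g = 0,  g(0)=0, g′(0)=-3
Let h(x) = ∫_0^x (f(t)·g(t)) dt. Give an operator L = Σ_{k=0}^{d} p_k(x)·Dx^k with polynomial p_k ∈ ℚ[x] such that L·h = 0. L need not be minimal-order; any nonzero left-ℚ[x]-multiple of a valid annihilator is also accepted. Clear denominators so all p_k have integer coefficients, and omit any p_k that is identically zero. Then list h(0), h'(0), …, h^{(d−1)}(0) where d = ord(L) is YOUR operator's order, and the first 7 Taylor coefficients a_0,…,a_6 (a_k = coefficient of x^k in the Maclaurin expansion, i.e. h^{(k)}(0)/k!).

L = 2·Dx + (3 + 6·x)·Dx^2 + (-1 + x + 2·x^2)·Dx^3  (order 3).
h: a_k = 0, 0, 3, 3, 5, 77/10, 391/30, …
ICs: h(0) = 0, h′(0) = 0, h′′(0) = 6.

f: a_k = -2, -4, -8, -16, -32, -64, -128, …
g: a_k = 0, -3, 3/2, -1, 3/4, -3/5, 1/2, …
f·g: L₀ = L_f ⊗_s L_g, ord ≤ 1·2.
Integrate: L := L₀·Dx.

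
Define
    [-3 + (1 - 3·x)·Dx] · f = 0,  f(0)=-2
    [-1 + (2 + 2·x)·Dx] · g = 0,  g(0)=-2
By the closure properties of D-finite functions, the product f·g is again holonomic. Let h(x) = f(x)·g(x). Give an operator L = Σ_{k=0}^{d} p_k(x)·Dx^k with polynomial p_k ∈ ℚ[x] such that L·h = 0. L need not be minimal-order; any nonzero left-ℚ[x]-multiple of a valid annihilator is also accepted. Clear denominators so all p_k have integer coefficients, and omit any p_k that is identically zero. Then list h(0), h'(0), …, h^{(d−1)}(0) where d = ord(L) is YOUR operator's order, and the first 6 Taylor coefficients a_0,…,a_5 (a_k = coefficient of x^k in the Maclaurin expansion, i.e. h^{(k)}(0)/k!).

f: a_k = -2, -6, -18, -54, -162, -486, …
g: a_k = -2, -1, 1/4, -1/8, 5/64, -7/128, …
f·g: L₀ = L_f ⊗_s L_g, ord ≤ 1·1.
L = (7 + 3·x) + (-2 + 4·x + 6·x^2)·Dx  (order 1).
h: a_k = 4, 14, 83/2, 499/4, 11971/32, 71833/64, …
ICs: h(0) = 4.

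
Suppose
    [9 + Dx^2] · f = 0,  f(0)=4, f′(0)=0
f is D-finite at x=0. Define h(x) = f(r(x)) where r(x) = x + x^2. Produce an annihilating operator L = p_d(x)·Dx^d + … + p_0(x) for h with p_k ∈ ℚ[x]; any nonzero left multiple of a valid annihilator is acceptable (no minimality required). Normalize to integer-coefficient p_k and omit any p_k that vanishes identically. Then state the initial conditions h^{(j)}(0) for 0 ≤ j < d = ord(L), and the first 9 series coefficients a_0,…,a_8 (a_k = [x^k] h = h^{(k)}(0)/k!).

f: a_k = 4, 0, -18, 0, 27/2, 0, -81/20, 0, 729/1120, …
L₀ from L_f via x↦r, Dx↦r'^{-1}Dx.
L = (9 + 54·x + 108·x^2 + 72·x^3) - 2·Dx + (1 + 2·x)·Dx^2  (order 2).
h: a_k = 4, 0, -18, -36, -9/2, 54, 1539/20, 297/10, -52191/1120, …
ICs: h(0) = 4, h′(0) = 0.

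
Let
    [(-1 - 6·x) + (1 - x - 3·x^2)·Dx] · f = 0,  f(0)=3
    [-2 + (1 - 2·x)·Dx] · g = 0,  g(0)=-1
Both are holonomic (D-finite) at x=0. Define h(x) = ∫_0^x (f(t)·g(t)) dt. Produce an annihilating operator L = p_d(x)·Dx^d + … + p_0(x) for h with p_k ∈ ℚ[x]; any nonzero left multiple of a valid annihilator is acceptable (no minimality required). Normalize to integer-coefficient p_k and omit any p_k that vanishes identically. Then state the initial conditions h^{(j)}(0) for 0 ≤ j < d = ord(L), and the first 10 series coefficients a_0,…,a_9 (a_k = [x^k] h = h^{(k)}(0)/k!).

f: a_k = 3, 3, 12, 21, 57, 120, 291, 651, 1524, 3477, …
g: a_k = -1, -2, -4, -8, -16, -32, -64, -128, -256, -512, …
f·g: L₀ = L_f ⊗_s L_g, ord ≤ 1·1.
h=∫h₀ ⇒ L = L₀·Dx.
L = (-3 - 2·x + 18·x^2)·Dx + (1 - 3·x - x^2 + 6·x^3)·Dx^2  (order 2).
h: a_k = 0, -3, -9/2, -10, -81/4, -219/5, -93, -201, -3465/8, -2818/3, …
ICs: h(0) = 0, h′(0) = -3.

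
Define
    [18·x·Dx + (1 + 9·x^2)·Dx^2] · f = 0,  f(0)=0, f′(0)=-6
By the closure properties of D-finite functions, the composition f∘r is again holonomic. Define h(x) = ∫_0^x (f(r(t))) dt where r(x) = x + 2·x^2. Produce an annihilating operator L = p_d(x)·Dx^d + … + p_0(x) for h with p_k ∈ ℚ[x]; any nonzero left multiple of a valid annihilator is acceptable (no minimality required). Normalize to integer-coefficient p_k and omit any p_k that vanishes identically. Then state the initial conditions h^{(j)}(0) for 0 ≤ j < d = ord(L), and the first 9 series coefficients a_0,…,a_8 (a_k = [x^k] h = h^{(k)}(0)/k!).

f: a_k = 0, -6, 0, 18, 0, -486/5, 0, 4374/7, 0, …
f∘r: x↦r, Dx↦Dx/r' in L_f ⇒ L₀.
Integrate: L := L₀·Dx.
L = (-4 + 18·x + 144·x^2 + 432·x^3 + 432·x^4)·Dx^2 + (1 + 4·x + 9·x^2 + 72·x^3 + 180·x^4 + 144·x^5)·Dx^3  (order 3).
h: a_k = 0, 0, -3, -4, 9/2, 108/5, 99/5, -828/7, -11421/28, …
ICs: h(0) = 0, h′(0) = 0, h′′(0) = -6.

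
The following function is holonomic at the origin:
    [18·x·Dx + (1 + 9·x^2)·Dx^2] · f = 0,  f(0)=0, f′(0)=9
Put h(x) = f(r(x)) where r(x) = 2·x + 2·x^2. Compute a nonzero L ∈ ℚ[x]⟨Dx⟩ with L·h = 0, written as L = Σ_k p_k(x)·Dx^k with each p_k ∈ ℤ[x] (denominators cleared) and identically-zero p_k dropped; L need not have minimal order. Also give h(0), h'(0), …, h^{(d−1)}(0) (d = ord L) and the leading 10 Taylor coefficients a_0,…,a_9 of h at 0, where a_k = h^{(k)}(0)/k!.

L = (-2 + 72·x + 288·x^2 + 432·x^3 + 216·x^4)·Dx + (1 + 2·x + 36·x^2 + 144·x^3 + 180·x^4 + 72·x^5)·Dx^2  (order 2).
h: a_k = 0, 18, 18, -216, -648, 20088/5, 23112, -513216/7, -793152, 863136, …
ICs: h(0) = 0, h′(0) = 18.

f: a_k = 0, 9, 0, -27, 0, 729/5, 0, -6561/7, 0, 6561, …
h₀=f(r): pull back L_f along r ⇒ L₀.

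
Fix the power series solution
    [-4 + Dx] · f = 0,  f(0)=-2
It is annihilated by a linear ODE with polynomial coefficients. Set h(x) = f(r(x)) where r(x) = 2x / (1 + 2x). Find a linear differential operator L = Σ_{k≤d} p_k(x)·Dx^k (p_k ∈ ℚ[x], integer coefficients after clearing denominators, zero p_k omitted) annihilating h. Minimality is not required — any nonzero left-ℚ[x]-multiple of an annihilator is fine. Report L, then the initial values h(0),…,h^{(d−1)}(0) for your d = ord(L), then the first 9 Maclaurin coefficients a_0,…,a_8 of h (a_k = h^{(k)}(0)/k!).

L = -8 + (1 + 4·x + 4·x^2)·Dx  (order 1).
h: a_k = -2, -16, -32, 64/3, 128/3, -1792/15, 5632/45, 17408/315, -161792/315, …
ICs: h(0) = -2.

f: a_k = -2, -8, -16, -64/3, -64/3, -256/15, -512/45, -2048/315, -1024/315, …
L₀ from L_f via x↦r, Dx↦r'^{-1}Dx.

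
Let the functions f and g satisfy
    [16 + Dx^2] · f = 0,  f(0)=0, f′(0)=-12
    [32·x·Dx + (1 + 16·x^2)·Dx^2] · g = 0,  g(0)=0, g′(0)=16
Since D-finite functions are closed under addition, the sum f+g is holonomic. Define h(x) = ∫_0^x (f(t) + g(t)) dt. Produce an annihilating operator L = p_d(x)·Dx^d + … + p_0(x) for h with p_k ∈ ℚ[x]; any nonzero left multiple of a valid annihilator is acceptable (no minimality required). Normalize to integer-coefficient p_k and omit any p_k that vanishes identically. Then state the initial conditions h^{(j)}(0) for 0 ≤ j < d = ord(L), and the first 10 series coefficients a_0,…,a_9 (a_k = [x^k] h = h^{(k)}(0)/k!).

L = (-5632·x + 114688·x^3 + 131072·x^5)·Dx^2 + (-16 + 1792·x^2 + 36864·x^4 + 65536·x^6)·Dx^3 + (-352·x + 7168·x^3 + 8192·x^5)·Dx^4 + (-1 + 112·x^2 + 2304·x^4 + 4096·x^6)·Dx^5  (order 5).
h: a_k = 0, 0, 2, 0, -40/3, 0, 1984/15, 0, -17536/15, 0, …
ICs: h(0) = 0, h′(0) = 0, h′′(0) = 4, h′′′(0) = 0, h′′′′(0) = -320.

f: a_k = 0, -12, 0, 32, 0, -128/5, 0, 1024/105, 0, -2048/945, …
g: a_k = 0, 16, 0, -256/3, 0, 4096/5, 0, -65536/7, 0, 1048576/9, …
Sum ⇒ L₀ = lclm(L_f,L_g) in ℚ(x)⟨Dx⟩.
h=∫h₀ ⇒ L = L₀·Dx.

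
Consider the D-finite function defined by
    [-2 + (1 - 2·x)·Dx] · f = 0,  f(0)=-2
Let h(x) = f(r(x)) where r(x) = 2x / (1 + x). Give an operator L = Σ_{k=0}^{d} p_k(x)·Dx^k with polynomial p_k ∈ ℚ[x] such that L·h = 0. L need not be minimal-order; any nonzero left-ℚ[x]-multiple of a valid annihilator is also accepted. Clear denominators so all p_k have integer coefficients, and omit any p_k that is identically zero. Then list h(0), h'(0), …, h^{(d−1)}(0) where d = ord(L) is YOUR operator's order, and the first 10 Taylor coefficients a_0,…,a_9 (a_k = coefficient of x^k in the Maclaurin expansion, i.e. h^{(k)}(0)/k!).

L = 4 + (-1 + 2·x + 3·x^2)·Dx  (order 1).
h: a_k = -2, -8, -24, -72, -216, -648, -1944, -5832, -17496, -52488, …
ICs: h(0) = -2.

f: a_k = -2, -4, -8, -16, -32, -64, -128, -256, -512, -1024, …
Change of var in L_f (x↦r) gives L₀.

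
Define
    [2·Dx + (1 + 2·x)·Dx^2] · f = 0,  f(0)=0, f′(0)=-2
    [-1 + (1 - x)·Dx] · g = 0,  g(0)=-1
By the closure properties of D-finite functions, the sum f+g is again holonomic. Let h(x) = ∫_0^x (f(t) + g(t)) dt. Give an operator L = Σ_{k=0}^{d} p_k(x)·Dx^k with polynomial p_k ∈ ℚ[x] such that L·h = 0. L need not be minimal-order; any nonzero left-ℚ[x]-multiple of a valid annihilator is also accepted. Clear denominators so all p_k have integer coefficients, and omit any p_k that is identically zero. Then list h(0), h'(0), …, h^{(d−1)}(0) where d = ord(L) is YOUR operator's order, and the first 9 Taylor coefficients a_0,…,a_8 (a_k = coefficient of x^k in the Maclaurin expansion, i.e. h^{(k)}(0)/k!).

f: a_k = 0, -2, 2, -8/3, 4, -32/5, 32/3, -128/7, 32, …
g: a_k = -1, -1, -1, -1, -1, -1, -1, -1, -1, …
f+g: L₀ = lclm(L_f,L_g), ord ≤ 2+1.
h=∫₀ˣh₀: take L = L₀·Dx.
L = (-14 - 4·x)·Dx^2 + (1 - 20·x - 8·x^2)·Dx^3 + (2 + 3·x - 3·x^2 - 2·x^3)·Dx^4  (order 4).
h: a_k = 0, -1, -3/2, 1/3, -11/12, 3/5, -37/30, 29/21, -135/56, …
ICs: h(0) = 0, h′(0) = -1, h′′(0) = -3, h′′′(0) = 2.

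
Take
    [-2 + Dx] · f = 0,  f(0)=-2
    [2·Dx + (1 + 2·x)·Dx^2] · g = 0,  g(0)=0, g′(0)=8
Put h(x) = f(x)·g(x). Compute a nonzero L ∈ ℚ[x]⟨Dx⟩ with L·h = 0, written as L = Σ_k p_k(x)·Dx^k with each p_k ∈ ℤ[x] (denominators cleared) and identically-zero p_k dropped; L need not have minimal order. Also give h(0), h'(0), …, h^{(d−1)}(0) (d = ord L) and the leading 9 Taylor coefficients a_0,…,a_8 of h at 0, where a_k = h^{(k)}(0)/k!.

L = 8·x + (-2 - 8·x)·Dx + (1 + 2·x)·Dx^2  (order 2).
h: a_k = 0, -16, -16, -64/3, 0, -96/5, 224/9, -2944/63, 3712/45, …
ICs: h(0) = 0, h′(0) = -16.

f: a_k = -2, -4, -4, -8/3, -4/3, -8/15, -8/45, -16/315, -4/315, …
g: a_k = 0, 8, -8, 32/3, -16, 128/5, -128/3, 512/7, -128, …
f·g: L₀ = L_f ⊗_s L_g, ord ≤ 1·2.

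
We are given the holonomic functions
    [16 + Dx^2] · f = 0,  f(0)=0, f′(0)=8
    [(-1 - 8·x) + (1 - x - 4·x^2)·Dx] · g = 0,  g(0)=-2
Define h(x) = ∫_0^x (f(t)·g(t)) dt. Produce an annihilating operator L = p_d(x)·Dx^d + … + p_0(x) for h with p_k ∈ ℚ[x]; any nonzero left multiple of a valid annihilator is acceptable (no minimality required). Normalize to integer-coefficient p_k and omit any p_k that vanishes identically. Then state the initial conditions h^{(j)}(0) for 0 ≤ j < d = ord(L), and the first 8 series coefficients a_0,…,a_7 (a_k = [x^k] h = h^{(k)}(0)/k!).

L = (-8 + 16·x + 64·x^2)·Dx + (2 + 16·x)·Dx^2 + (-1 + x + 4·x^2)·Dx^3  (order 3).
h: a_k = 0, 0, -8, -16/3, -28/3, -304/15, -712/15, -10352/105, …
ICs: h(0) = 0, h′(0) = 0, h′′(0) = -16.

f: a_k = 0, 8, 0, -64/3, 0, 256/15, 0, -2048/315, …
g: a_k = -2, -2, -10, -18, -58, -130, -362, -882, …
f·g: L₀ = L_f ⊗_s L_g, ord ≤ 2·1.
h=∫₀ˣh₀: take L = L₀·Dx.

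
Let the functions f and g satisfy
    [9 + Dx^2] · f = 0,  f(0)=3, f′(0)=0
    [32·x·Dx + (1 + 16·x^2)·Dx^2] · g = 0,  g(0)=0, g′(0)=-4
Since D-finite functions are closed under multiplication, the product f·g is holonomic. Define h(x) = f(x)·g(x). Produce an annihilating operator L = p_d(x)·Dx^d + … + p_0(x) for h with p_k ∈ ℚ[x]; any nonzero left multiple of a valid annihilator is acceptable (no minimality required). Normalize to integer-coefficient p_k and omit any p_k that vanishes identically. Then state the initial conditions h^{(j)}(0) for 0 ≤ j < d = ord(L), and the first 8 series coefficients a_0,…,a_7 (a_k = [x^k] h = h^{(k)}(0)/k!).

L = (16425 + 696384·x^2 + 2778624·x^4 + 11943936·x^6 + 47775744·x^8) + (23616·x + 543744·x^3 + 3981312·x^5 + 21233664·x^7)·Dx + (2050 + 87168·x^2 + 470016·x^4 + 2654208·x^6 + 10616832·x^8)·Dx^2 + (2624·x + 60416·x^3 + 442368·x^5 + 2359296·x^7)·Dx^3 + (25 + 1088·x^2 + 17920·x^4 + 147456·x^6 + 589824·x^8)·Dx^4  (order 4).
h: a_k = 0, -12, 0, 118, 0, -9429/10, 0, 1402053/140, …
ICs: h(0) = 0, h′(0) = -12, h′′(0) = 0, h′′′(0) = 708.

f: a_k = 3, 0, -27/2, 0, 81/8, 0, -243/80, 0, …
g: a_k = 0, -4, 0, 64/3, 0, -1024/5, 0, 16384/7, …
L₀ := L_f ⊗_s L_g (sym. prod.), ord ≤ 4.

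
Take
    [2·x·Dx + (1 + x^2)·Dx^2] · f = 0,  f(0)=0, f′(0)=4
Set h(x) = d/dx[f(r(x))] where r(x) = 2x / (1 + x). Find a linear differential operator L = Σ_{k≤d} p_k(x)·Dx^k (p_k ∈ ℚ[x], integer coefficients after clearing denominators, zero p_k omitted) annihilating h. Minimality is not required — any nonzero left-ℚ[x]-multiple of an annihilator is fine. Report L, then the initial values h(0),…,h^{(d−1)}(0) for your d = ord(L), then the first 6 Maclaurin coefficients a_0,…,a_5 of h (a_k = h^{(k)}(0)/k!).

f: a_k = 0, 4, 0, -4/3, 0, 4/5, …
f∘r: x↦r, Dx↦Dx/r' in L_f ⇒ L₀.
h₀' ⇒ L via d/dx closure of L₀.
L = (2 + 10·x) + (1 + 2·x + 5·x^2)·Dx  (order 1).
h: a_k = 8, -16, -8, 96, -152, -176, …
ICs: h(0) = 8.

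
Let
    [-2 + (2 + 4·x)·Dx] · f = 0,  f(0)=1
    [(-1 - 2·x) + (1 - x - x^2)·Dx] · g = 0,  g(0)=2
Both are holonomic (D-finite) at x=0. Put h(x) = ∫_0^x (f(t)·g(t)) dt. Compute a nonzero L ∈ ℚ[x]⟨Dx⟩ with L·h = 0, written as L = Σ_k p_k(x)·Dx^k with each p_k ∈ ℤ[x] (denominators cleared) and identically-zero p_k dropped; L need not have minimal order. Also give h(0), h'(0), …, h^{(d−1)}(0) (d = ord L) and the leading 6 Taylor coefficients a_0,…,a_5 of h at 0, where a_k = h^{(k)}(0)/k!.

f: a_k = 1, 1, -1/2, 1/2, -5/8, 7/8, …
g: a_k = 2, 2, 4, 6, 10, 16, …
f·g: L₀ = L_f ⊗_s L_g, ord ≤ 1·1.
Integrate: L := L₀·Dx.
L = (2 + 3·x + 3·x^2)·Dx + (-1 - x + 3·x^2 + 2·x^3)·Dx^2  (order 2).
h: a_k = 0, 2, 2, 5/3, 5/2, 11/4, …
ICs: h(0) = 0, h′(0) = 2.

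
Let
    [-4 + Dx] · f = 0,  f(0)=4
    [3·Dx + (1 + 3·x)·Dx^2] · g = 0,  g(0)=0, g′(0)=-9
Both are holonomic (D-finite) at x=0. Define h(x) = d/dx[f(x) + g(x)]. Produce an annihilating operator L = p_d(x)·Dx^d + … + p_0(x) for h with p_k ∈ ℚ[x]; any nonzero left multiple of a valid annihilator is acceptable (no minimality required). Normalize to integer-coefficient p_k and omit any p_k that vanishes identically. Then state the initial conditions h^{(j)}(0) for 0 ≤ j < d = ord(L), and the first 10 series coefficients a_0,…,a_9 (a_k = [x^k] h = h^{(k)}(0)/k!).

f: a_k = 4, 16, 32, 128/3, 128/3, 512/15, 1024/45, 4096/315, 2048/315, 8192/2835, …
g: a_k = 0, -9, 27/2, -27, 243/4, -729/5, 729/2, -6561/7, 19683/8, -6561, …
f+g: L₀ = lclm(L_f,L_g), ord ≤ 1+2.
h₀' ⇒ L via d/dx closure of L₀.
L = (-120 - 144·x) + (2 - 96·x - 144·x^2)·Dx + (7 + 33·x + 36·x^2)·Dx^2  (order 2).
h: a_k = 7, 91, 47, 1241/3, -1675/3, 34853/15, -291149/45, 6216529/315, -18592243/315, 502244513/2835, …
ICs: h(0) = 7, h′(0) = 91.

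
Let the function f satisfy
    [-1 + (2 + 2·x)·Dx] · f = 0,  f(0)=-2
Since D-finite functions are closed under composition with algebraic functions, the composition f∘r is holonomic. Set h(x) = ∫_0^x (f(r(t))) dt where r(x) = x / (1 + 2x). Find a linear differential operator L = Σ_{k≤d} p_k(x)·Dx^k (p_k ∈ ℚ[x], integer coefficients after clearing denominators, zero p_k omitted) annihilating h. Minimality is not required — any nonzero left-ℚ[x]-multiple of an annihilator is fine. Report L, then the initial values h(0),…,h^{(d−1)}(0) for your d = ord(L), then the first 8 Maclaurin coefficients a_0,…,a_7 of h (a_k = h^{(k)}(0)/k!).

L = -Dx + (2 + 10·x + 12·x^2)·Dx^2  (order 2).
h: a_k = 0, -2, -1/2, 3/4, -41/32, 757/320, -1181/256, 33645/3584, …
ICs: h(0) = 0, h′(0) = -2.

f: a_k = -2, -1, 1/4, -1/8, 5/64, -7/128, 21/512, -33/1024, …
Substitute x→r, Dx→(1/r')Dx; clear ⇒ L₀.
h=∫₀ˣh₀: take L = L₀·Dx.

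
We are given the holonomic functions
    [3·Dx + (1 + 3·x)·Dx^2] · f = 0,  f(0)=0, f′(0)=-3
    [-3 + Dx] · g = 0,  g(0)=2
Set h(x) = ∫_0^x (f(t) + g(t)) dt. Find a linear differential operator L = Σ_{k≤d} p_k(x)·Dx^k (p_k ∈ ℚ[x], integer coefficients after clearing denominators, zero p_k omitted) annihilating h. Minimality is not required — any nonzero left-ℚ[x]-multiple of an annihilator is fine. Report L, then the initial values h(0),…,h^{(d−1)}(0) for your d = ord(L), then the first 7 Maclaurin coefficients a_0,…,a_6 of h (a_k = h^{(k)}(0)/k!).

L = (-27 - 27·x)·Dx^2 + (3 - 18·x - 27·x^2)·Dx^3 + (2 + 9·x + 9·x^2)·Dx^4  (order 4).
h: a_k = 0, 2, 3/2, 9/2, 0, 27/5, -297/40, …
ICs: h(0) = 0, h′(0) = 2, h′′(0) = 3, h′′′(0) = 27.

f: a_k = 0, -3, 9/2, -9, 81/4, -243/5, 243/2, …
g: a_k = 2, 6, 9, 9, 27/4, 81/20, 81/40, …
L₀ := lclm(L_f,L_g); ord L₀ ≤ 2+1.
Integrate: L := L₀·Dx.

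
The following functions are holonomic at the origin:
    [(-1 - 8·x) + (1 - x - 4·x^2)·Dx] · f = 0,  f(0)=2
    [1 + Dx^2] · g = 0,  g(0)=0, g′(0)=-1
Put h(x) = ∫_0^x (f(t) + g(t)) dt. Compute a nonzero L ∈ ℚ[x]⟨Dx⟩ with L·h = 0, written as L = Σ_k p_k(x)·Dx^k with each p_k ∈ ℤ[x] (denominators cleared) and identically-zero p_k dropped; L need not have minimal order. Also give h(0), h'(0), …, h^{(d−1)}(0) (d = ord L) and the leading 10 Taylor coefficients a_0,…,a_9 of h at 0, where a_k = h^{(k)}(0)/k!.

L = (55 + 486·x + 553·x^2 + 1488·x^3 + 80·x^4 + 128·x^5)·Dx + (-11 - 11·x - 23·x^2 + 169·x^3 + 348·x^4 + 48·x^5 + 64·x^6)·Dx^2 + (55 + 486·x + 553·x^2 + 1488·x^3 + 80·x^4 + 128·x^5)·Dx^3 + (-11 - 11·x - 23·x^2 + 169·x^3 + 348·x^4 + 48·x^5 + 64·x^6)·Dx^4  (order 4).
h: a_k = 0, 2, 1/2, 10/3, 109/24, 58/5, 15599/720, 362/7, 4445281/40320, 2330/9, …
ICs: h(0) = 0, h′(0) = 2, h′′(0) = 1, h′′′(0) = 20.

f: a_k = 2, 2, 10, 18, 58, 130, 362, 882, 2330, 5858, …
g: a_k = 0, -1, 0, 1/6, 0, -1/120, 0, 1/5040, 0, -1/362880, …
f+g: L₀ = lclm(L_f,L_g), ord ≤ 1+2.
h=∫₀ˣh₀: take L = L₀·Dx.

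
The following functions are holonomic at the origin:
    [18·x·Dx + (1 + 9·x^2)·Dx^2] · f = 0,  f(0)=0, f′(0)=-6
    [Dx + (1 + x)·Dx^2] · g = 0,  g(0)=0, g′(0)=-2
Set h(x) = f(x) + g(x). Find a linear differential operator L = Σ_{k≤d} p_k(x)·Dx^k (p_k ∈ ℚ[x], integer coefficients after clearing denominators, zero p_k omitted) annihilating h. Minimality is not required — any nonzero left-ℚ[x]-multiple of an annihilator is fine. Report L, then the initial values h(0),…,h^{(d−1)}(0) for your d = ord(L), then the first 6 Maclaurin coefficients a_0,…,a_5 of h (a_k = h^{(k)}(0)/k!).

f: a_k = 0, -6, 0, 18, 0, -486/5, …
g: a_k = 0, -2, 1, -2/3, 1/2, -2/5, …
h₀=f+g: left-lcm gives L₀, ord ≤ 4.
L = (-18 - 54·x + 486·x^2 + 162·x^3)·Dx + (-20 - 36·x + 432·x^2 + 972·x^3 + 324·x^4)·Dx^2 + (-1 + 17·x + 18·x^2 + 162·x^3 + 243·x^4 + 81·x^5)·Dx^3  (order 3).
h: a_k = 0, -8, 1, 52/3, 1/2, -488/5, …
ICs: h(0) = 0, h′(0) = -8, h′′(0) = 2.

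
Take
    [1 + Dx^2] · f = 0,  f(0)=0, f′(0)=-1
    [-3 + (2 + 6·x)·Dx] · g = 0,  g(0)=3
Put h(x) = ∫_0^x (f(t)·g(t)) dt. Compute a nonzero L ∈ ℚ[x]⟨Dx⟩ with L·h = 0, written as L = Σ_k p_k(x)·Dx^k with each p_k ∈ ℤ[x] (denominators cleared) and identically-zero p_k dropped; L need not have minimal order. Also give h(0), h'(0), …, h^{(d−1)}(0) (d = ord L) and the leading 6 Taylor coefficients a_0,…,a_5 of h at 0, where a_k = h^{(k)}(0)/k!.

L = (31 + 24·x + 36·x^2)·Dx + (-12 - 36·x)·Dx^2 + (4 + 24·x + 36·x^2)·Dx^3  (order 3).
h: a_k = 0, 0, -3/2, -3/2, 31/32, -69/80, …
ICs: h(0) = 0, h′(0) = 0, h′′(0) = -3.

f: a_k = 0, -1, 0, 1/6, 0, -1/120, …
g: a_k = 3, 9/2, -27/8, 81/16, -1215/128, 5103/256, …
f·g: L₀ = L_f ⊗_s L_g, ord ≤ 2·1.
Integrate: L := L₀·Dx.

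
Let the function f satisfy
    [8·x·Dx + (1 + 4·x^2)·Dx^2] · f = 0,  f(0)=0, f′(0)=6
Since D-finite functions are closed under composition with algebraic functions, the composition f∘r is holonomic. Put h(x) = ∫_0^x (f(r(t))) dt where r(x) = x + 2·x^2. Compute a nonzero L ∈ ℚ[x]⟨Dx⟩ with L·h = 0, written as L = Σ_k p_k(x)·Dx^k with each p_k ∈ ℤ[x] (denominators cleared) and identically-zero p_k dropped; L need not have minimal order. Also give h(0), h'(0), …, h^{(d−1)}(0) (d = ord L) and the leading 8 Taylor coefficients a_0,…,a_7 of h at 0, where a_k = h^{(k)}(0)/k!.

L = (-4 + 8·x + 64·x^2 + 192·x^3 + 192·x^4)·Dx^2 + (1 + 4·x + 4·x^2 + 32·x^3 + 80·x^4 + 64·x^5)·Dx^3  (order 3).
h: a_k = 0, 0, 3, 4, -2, -48/5, -64/5, 128/7, …
ICs: h(0) = 0, h′(0) = 0, h′′(0) = 6.

f: a_k = 0, 6, 0, -8, 0, 96/5, 0, -384/7, …
Change of var in L_f (x↦r) gives L₀.
h=∫h₀ ⇒ L = L₀·Dx.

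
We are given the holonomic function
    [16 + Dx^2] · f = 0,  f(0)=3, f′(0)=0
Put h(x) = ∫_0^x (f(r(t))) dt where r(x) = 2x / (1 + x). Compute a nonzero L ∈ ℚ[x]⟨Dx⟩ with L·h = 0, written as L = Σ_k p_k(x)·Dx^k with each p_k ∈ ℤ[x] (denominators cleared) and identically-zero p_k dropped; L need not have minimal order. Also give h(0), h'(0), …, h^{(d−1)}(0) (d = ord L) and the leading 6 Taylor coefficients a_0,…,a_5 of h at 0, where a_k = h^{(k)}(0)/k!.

L = 64·Dx + (2 + 6·x + 6·x^2 + 2·x^3)·Dx^2 + (1 + 4·x + 6·x^2 + 4·x^3 + x^4)·Dx^3  (order 3).
h: a_k = 0, 3, 0, -32, 48, 224/5, …
ICs: h(0) = 0, h′(0) = 3, h′′(0) = 0.

f: a_k = 3, 0, -24, 0, 32, 0, …
Substitute x→r, Dx→(1/r')Dx; clear ⇒ L₀.
∫: right-multiply L₀ by Dx.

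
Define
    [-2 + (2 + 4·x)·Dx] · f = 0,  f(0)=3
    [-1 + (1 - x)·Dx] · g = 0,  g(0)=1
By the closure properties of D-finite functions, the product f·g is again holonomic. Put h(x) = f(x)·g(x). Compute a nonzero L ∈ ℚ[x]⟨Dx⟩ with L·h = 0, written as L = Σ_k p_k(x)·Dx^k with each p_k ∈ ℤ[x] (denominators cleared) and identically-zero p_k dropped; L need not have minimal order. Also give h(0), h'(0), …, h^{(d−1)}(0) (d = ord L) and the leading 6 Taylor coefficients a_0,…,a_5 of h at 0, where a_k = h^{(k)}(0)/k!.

f: a_k = 3, 3, -3/2, 3/2, -15/8, 21/8, …
g: a_k = 1, 1, 1, 1, 1, 1, …
Product ⇒ symmetric product L₀, ord ≤ 1.
L = (2 + x) + (-1 - x + 2·x^2)·Dx  (order 1).
h: a_k = 3, 6, 9/2, 6, 33/8, 27/4, …
ICs: h(0) = 3.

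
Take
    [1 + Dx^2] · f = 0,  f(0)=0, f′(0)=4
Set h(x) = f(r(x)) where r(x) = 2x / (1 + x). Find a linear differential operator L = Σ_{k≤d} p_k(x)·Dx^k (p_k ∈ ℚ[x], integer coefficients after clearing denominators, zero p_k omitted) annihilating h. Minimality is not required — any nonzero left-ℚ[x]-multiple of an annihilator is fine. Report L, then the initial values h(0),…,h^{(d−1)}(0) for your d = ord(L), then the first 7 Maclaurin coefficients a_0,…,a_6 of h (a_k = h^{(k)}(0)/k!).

L = 4 + (2 + 6·x + 6·x^2 + 2·x^3)·Dx + (1 + 4·x + 6·x^2 + 4·x^3 + x^4)·Dx^2  (order 2).
h: a_k = 0, 8, -8, 8/3, 8, -344/15, 40, …
ICs: h(0) = 0, h′(0) = 8.

f: a_k = 0, 4, 0, -2/3, 0, 1/30, 0, …
h₀=f(r): pull back L_f along r ⇒ L₀.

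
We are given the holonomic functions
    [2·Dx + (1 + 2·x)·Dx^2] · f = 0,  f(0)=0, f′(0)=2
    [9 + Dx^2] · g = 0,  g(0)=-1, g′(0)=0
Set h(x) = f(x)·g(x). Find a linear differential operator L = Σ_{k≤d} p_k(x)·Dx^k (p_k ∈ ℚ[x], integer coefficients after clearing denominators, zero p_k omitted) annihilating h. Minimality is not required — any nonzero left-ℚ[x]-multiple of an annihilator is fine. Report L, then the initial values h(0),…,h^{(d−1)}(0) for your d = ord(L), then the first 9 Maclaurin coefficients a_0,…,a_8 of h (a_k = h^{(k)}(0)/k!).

L = (63 + 1053·x + 3969·x^2 + 5832·x^3 + 2916·x^4) + (63 + 450·x + 972·x^2 + 648·x^3)·Dx + (25 + 270·x + 918·x^2 + 1296·x^3 + 648·x^4)·Dx^2 + (7 + 50·x + 108·x^2 + 72·x^3)·Dx^3 + (2 + 17·x + 53·x^2 + 72·x^3 + 36·x^4)·Dx^4  (order 4).
h: a_k = 0, -2, 2, 19/3, -5, -23/20, -7/12, 991/280, -181/40, …
ICs: h(0) = 0, h′(0) = -2, h′′(0) = 4, h′′′(0) = 38.

f: a_k = 0, 2, -2, 8/3, -4, 32/5, -32/3, 128/7, -32, …
g: a_k = -1, 0, 9/2, 0, -27/8, 0, 81/80, 0, -729/4480, …
Sym-product of L_f,L_g gives L₀ (≤ ord 4).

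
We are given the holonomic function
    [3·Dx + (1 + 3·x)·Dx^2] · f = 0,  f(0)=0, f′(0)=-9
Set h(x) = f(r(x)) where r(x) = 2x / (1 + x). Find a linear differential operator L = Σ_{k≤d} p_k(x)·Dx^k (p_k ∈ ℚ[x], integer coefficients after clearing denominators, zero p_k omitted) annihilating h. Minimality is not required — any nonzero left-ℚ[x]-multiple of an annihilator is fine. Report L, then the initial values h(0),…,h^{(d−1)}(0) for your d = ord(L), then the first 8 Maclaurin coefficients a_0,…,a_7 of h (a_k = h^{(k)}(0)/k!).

L = (8 + 14·x)·Dx + (1 + 8·x + 7·x^2)·Dx^2  (order 2).
h: a_k = 0, -18, 72, -342, 1800, -50418/5, 58824, -2470626/7, …
ICs: h(0) = 0, h′(0) = -18.

f: a_k = 0, -9, 27/2, -27, 243/4, -729/5, 729/2, -6561/7, …
f∘r: x↦r, Dx↦Dx/r' in L_f ⇒ L₀.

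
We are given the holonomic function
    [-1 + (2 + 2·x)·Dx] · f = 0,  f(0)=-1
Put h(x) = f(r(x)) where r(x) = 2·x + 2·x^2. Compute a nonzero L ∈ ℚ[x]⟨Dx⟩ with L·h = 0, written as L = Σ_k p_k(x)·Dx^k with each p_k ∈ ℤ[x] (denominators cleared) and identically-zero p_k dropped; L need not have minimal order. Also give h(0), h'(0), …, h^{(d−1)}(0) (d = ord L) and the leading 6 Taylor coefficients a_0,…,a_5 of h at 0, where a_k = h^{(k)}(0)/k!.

L = (-1 - 2·x) + (1 + 2·x + 2·x^2)·Dx  (order 1).
h: a_k = -1, -1, -1/2, 1/2, -3/8, 1/8, …
ICs: h(0) = -1.

f: a_k = -1, -1/2, 1/8, -1/16, 5/128, -7/256, …
f∘r: x↦r, Dx↦Dx/r' in L_f ⇒ L₀.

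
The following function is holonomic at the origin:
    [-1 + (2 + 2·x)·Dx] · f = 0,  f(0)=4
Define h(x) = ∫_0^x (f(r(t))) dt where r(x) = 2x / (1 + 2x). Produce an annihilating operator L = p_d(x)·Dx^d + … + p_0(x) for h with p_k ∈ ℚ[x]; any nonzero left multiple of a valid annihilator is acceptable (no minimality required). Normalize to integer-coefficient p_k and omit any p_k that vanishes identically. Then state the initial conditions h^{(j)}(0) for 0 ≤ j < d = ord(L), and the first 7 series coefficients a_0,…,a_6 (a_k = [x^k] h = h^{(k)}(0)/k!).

L = -Dx + (1 + 6·x + 8·x^2)·Dx^2  (order 2).
h: a_k = 0, 4, 2, -10/3, 13/2, -141/10, 133/4, …
ICs: h(0) = 0, h′(0) = 4.

f: a_k = 4, 2, -1/2, 1/4, -5/32, 7/64, -21/256, …
Change of var in L_f (x↦r) gives L₀.
h=∫h₀ ⇒ L = L₀·Dx.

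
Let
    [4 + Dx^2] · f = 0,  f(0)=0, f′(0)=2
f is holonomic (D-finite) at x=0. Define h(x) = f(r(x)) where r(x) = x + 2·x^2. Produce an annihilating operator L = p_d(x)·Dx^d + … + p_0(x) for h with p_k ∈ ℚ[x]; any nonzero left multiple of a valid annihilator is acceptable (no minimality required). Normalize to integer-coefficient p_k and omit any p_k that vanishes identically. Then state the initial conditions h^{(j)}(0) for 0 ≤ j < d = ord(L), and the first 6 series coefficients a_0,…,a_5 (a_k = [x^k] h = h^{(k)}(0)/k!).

f: a_k = 0, 2, 0, -4/3, 0, 4/15, …
h₀=f(r): pull back L_f along r ⇒ L₀.
L = (4 + 48·x + 192·x^2 + 256·x^3) - 4·Dx + (1 + 4·x)·Dx^2  (order 2).
h: a_k = 0, 2, 4, -4/3, -8, -236/15, …
ICs: h(0) = 0, h′(0) = 2.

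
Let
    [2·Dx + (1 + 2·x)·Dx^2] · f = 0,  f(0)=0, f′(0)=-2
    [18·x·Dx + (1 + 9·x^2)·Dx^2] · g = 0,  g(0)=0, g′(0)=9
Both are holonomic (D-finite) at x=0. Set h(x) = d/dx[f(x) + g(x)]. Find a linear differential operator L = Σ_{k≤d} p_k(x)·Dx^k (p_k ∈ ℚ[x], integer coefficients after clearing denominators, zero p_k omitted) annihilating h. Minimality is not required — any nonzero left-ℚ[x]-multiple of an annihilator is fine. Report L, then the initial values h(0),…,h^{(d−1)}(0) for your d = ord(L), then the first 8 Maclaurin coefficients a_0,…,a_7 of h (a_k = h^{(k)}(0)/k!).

L = (-18 - 108·x + 486·x^2 + 324·x^3) + (-13 - 36·x + 135·x^2 + 972·x^3 + 648·x^4)·Dx + (-1 + 7·x + 18·x^2 + 81·x^3 + 243·x^4 + 162·x^5)·Dx^2  (order 2).
h: a_k = 7, 4, -89, 16, 697, 64, -6689, 256, …
ICs: h(0) = 7, h′(0) = 4.

f: a_k = 0, -2, 2, -8/3, 4, -32/5, 32/3, -128/7, …
g: a_k = 0, 9, 0, -27, 0, 729/5, 0, -6561/7, …
h₀=f+g: left-lcm gives L₀, ord ≤ 4.
h=h₀': d/dx-closure on L₀ ⇒ L.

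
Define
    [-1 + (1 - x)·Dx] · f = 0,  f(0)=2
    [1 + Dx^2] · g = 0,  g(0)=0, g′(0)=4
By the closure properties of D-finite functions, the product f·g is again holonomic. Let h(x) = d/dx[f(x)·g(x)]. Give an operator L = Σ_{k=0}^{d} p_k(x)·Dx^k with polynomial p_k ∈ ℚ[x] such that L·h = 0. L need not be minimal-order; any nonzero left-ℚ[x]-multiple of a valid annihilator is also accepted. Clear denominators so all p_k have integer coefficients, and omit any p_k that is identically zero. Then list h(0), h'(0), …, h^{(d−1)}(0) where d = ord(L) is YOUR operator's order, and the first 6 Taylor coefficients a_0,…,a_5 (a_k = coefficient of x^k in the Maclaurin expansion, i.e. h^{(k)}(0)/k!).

L = (-1 - 2·x + x^2) + (-2 + 2·x)·Dx + (1 - 2·x + x^2)·Dx^2  (order 2).
h: a_k = 8, 16, 20, 80/3, 101/3, 202/5, …
ICs: h(0) = 8, h′(0) = 16.

f: a_k = 2, 2, 2, 2, 2, 2, …
g: a_k = 0, 4, 0, -2/3, 0, 1/30, …
h₀=f·g: eliminate ⇒ L₀, order ≤ 1·2.
Differentiate: ansatz ord ≤ ord L₀ ⇒ L.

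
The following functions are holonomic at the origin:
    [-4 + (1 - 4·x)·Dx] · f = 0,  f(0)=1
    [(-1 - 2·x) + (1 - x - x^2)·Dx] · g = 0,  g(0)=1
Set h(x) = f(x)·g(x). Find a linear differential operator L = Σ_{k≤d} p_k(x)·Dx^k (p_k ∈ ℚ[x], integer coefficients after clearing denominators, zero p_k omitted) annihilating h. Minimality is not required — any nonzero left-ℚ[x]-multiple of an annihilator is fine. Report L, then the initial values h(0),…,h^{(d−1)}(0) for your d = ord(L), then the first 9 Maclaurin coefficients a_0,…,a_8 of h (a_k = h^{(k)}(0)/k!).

f: a_k = 1, 4, 16, 64, 256, 1024, 4096, 16384, 65536, …
g: a_k = 1, 1, 2, 3, 5, 8, 13, 21, 34, …
Product ⇒ symmetric product L₀, ord ≤ 1.
L = (-5 + 6·x + 12·x^2) + (1 - 5·x + 3·x^2 + 4·x^3)·Dx  (order 1).
h: a_k = 1, 5, 22, 91, 369, 1484, 5949, 23817, 95302, …
ICs: h(0) = 1.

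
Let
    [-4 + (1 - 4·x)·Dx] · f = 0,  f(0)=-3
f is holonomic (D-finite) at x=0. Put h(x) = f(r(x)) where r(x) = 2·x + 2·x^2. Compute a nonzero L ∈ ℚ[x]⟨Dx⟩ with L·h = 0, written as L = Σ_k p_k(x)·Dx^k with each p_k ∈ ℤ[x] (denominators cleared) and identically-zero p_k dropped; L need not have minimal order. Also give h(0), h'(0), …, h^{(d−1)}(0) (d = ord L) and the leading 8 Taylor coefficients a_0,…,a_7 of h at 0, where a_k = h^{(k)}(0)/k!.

L = (8 + 16·x) + (-1 + 8·x + 8·x^2)·Dx  (order 1).
h: a_k = -3, -24, -216, -1920, -17088, -152064, -1353216, -12042240, …
ICs: h(0) = -3.

f: a_k = -3, -12, -48, -192, -768, -3072, -12288, -49152, …
Substitute x→r, Dx→(1/r')Dx; clear ⇒ L₀.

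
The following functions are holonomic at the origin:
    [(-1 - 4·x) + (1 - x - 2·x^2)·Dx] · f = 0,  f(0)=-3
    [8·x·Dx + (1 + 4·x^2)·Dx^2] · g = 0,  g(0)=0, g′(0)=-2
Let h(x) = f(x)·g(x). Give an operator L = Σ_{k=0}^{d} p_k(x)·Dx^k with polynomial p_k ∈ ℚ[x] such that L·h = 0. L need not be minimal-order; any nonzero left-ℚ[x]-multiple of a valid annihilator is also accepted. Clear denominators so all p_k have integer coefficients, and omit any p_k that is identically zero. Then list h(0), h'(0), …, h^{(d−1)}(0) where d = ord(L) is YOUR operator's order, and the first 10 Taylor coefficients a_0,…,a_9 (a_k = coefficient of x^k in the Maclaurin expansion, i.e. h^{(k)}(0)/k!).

f: a_k = -3, -3, -9, -15, -33, -63, -129, -255, -513, -1023, …
g: a_k = 0, -2, 0, 8/3, 0, -32/5, 0, 128/7, 0, -512/9, …
Product ⇒ symmetric product L₀, ord ≤ 2.
L = (4 + 8·x + 48·x^2) + (2 + 16·x^2 + 48·x^3)·Dx + (-1 + x - 2·x^2 + 4·x^3 + 8·x^4)·Dx^2  (order 2).
h: a_k = 0, 6, 6, 10, 22, 306/5, 526/5, 6046/35, 2682/7, 94426/105, …
ICs: h(0) = 0, h′(0) = 6.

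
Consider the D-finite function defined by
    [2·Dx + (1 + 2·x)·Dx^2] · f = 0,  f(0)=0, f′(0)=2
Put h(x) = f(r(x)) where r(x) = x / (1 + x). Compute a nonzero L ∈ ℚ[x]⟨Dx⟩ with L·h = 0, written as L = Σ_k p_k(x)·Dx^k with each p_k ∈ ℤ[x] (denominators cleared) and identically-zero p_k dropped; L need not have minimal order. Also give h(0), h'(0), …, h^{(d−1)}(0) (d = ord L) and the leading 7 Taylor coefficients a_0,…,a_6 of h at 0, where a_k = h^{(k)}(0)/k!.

L = (4 + 6·x)·Dx + (1 + 4·x + 3·x^2)·Dx^2  (order 2).
h: a_k = 0, 2, -4, 26/3, -20, 242/5, -364/3, …
ICs: h(0) = 0, h′(0) = 2.

f: a_k = 0, 2, -2, 8/3, -4, 32/5, -32/3, …
h₀=f(r): pull back L_f along r ⇒ L₀.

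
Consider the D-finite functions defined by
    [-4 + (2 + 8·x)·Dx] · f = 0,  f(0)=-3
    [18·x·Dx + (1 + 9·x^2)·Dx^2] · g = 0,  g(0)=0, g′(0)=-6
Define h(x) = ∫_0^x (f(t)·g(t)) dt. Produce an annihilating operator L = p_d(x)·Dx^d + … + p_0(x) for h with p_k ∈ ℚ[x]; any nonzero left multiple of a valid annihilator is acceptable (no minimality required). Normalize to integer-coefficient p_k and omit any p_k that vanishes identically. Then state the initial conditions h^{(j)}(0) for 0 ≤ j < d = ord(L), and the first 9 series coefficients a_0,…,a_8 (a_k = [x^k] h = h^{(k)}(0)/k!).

f: a_k = -3, -6, 6, -12, 30, -84, 252, -792, 2574, …
g: a_k = 0, -6, 0, 18, 0, -486/5, 0, 4374/7, 0, …
L₀ := L_f ⊗_s L_g (sym. prod.), ord ≤ 2.
h=∫₀ˣh₀: take L = L₀·Dx.
L = (12 - 36·x - 36·x^2)·Dx + (-4 + 2·x + 108·x^2 + 144·x^3)·Dx^2 + (1 + 8·x + 25·x^2 + 72·x^3 + 144·x^4)·Dx^3  (order 3).
h: a_k = 0, 0, 9, 12, -45/2, -36/5, 183/5, 4356/35, -60021/140, …
ICs: h(0) = 0, h′(0) = 0, h′′(0) = 18.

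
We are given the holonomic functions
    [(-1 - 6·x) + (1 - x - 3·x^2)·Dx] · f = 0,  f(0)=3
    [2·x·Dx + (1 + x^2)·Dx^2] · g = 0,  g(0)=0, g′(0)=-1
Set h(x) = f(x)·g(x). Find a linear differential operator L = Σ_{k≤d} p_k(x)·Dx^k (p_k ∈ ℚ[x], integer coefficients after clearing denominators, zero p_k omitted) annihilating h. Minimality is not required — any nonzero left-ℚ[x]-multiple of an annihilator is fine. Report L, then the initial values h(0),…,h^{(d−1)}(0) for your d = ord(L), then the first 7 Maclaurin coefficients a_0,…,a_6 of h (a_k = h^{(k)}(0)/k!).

L = (6 + 2·x + 18·x^2) + (2 + 10·x + 4·x^2 + 18·x^3)·Dx + (-1 + x + 2·x^2 + x^3 + 3·x^4)·Dx^2  (order 2).
h: a_k = 0, -3, -3, -11, -20, -268/5, -568/5, …
ICs: h(0) = 0, h′(0) = -3.

f: a_k = 3, 3, 12, 21, 57, 120, 291, …
g: a_k = 0, -1, 0, 1/3, 0, -1/5, 0, …
Sym-product of L_f,L_g gives L₀ (≤ ord 2).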